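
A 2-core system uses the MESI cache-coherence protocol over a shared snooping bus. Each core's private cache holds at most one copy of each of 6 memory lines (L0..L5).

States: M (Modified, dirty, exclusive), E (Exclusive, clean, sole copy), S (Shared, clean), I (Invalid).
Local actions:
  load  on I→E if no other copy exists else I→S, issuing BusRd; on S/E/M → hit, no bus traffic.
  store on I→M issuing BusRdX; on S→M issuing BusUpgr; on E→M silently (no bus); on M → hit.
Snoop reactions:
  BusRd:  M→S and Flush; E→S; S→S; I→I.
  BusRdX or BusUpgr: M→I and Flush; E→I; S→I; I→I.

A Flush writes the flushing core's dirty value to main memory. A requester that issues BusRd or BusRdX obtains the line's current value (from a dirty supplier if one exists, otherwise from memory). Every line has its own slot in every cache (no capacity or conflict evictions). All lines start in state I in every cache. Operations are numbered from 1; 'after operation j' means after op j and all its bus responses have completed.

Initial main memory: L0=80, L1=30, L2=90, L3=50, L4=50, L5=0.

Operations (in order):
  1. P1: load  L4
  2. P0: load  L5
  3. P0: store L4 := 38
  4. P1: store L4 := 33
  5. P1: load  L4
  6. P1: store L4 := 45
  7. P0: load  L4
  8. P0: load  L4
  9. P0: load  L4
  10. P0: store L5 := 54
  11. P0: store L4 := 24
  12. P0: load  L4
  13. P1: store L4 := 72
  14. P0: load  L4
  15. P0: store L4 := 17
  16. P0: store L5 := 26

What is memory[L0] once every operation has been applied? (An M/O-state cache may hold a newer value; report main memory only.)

step 1: P1: load  L4  ⟶  IE  (L4)  txn=BusRd  M[L4]=50
step 2: P0: load  L5  ⟶  EI  (L5)  txn=BusRd  M[L5]=0
step 3: P0: store L4 := 38  ⟶  MI  (L4)  txn=BusRdX  M[L4]=50
step 4: P1: store L4 := 33  ⟶  IM  (L4)  txn=BusRdX+Flush  M[L4]=38
step 5: P1: load  L4  ⟶  IM  (L4)  txn=∅  M[L4]=38
step 6: P1: store L4 := 45  ⟶  IM  (L4)  txn=∅  M[L4]=38
step 7: P0: load  L4  ⟶  SS  (L4)  txn=BusRd+Flush  M[L4]=45
step 8: P0: load  L4  ⟶  SS  (L4)  txn=∅  M[L4]=45
step 9: P0: load  L4  ⟶  SS  (L4)  txn=∅  M[L4]=45
step 10: P0: store L5 := 54  ⟶  MI  (L5)  txn=∅  M[L5]=0
step 11: P0: store L4 := 24  ⟶  MI  (L4)  txn=BusUpgr  M[L4]=45
step 12: P0: load  L4  ⟶  MI  (L4)  txn=∅  M[L4]=45
step 13: P1: store L4 := 72  ⟶  IM  (L4)  txn=BusRdX+Flush  M[L4]=24
step 14: P0: load  L4  ⟶  SS  (L4)  txn=BusRd+Flush  M[L4]=72
step 15: P0: store L4 := 17  ⟶  MI  (L4)  txn=BusUpgr  M[L4]=72
step 16: P0: store L5 := 26  ⟶  MI  (L5)  txn=∅  M[L5]=0

memory[L0] = 80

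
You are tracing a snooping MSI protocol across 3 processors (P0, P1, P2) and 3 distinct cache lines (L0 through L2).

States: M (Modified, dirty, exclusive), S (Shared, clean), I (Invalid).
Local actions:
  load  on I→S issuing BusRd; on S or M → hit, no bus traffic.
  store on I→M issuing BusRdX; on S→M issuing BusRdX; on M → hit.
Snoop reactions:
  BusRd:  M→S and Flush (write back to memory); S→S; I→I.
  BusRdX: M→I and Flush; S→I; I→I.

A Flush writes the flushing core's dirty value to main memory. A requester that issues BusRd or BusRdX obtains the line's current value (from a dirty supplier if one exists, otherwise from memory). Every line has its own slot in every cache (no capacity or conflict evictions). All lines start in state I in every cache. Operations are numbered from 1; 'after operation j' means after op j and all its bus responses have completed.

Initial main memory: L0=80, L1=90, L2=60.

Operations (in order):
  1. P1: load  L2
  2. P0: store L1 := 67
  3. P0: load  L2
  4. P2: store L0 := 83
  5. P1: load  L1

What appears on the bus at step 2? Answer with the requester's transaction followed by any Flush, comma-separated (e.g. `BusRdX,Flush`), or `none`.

bus = BusRdX

[1] P1: load  L2 | P0:I, P1:S(60), P2:I | bus: BusRd
[2] P0: store L1 := 67 | P0:M(67), P1:I, P2:I | bus: BusRdX
[3] P0: load  L2 | P0:S(60), P1:S(60), P2:I | bus: BusRd
[4] P2: store L0 := 83 | P0:I, P1:I, P2:M(83) | bus: BusRdX
[5] P1: load  L1 | P0:S(67), P1:S(67), P2:I | bus: BusRd,Flush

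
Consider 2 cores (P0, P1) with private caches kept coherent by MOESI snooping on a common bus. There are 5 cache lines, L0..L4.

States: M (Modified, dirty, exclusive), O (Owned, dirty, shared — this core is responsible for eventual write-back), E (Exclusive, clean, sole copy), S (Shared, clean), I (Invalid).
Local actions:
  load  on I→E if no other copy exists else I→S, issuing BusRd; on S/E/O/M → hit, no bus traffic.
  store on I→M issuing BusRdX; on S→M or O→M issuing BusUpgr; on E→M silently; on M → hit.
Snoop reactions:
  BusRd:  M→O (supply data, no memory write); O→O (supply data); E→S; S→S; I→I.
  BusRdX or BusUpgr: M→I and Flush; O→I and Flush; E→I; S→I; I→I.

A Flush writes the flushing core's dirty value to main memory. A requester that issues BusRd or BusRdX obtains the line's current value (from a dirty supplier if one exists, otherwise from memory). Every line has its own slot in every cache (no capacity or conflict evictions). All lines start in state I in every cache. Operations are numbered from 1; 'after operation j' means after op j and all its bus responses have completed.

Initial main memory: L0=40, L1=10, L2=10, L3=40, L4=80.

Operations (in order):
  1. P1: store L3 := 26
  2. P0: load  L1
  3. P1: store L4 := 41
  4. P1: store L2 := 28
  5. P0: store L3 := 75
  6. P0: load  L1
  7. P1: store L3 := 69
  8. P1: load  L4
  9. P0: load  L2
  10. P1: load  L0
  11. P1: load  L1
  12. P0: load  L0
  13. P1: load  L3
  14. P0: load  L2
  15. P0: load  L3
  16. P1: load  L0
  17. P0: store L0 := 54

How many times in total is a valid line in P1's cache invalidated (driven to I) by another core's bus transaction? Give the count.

invalidations = 2

step 1: P1: store L3 := 26  ⟶  IM  (L3)  txn=BusRdX  M[L3]=40
step 2: P0: load  L1  ⟶  EI  (L1)  txn=BusRd  M[L1]=10
step 3: P1: store L4 := 41  ⟶  IM  (L4)  txn=BusRdX  M[L4]=80
step 4: P1: store L2 := 28  ⟶  IM  (L2)  txn=BusRdX  M[L2]=10
step 5: P0: store L3 := 75  ⟶  MI  (L3)  txn=BusRdX+Flush  M[L3]=26
step 6: P0: load  L1  ⟶  EI  (L1)  txn=∅  M[L1]=10
step 7: P1: store L3 := 69  ⟶  IM  (L3)  txn=BusRdX+Flush  M[L3]=75
step 8: P1: load  L4  ⟶  IM  (L4)  txn=∅  M[L4]=80
step 9: P0: load  L2  ⟶  SO  (L2)  txn=BusRd  M[L2]=10
step 10: P1: load  L0  ⟶  IE  (L0)  txn=BusRd  M[L0]=40
step 11: P1: load  L1  ⟶  SS  (L1)  txn=BusRd  M[L1]=10
step 12: P0: load  L0  ⟶  SS  (L0)  txn=BusRd  M[L0]=40
step 13: P1: load  L3  ⟶  IM  (L3)  txn=∅  M[L3]=75
step 14: P0: load  L2  ⟶  SO  (L2)  txn=∅  M[L2]=10
step 15: P0: load  L3  ⟶  SO  (L3)  txn=BusRd  M[L3]=75
step 16: P1: load  L0  ⟶  SS  (L0)  txn=∅  M[L0]=40
step 17: P0: store L0 := 54  ⟶  MI  (L0)  txn=BusUpgr  M[L0]=40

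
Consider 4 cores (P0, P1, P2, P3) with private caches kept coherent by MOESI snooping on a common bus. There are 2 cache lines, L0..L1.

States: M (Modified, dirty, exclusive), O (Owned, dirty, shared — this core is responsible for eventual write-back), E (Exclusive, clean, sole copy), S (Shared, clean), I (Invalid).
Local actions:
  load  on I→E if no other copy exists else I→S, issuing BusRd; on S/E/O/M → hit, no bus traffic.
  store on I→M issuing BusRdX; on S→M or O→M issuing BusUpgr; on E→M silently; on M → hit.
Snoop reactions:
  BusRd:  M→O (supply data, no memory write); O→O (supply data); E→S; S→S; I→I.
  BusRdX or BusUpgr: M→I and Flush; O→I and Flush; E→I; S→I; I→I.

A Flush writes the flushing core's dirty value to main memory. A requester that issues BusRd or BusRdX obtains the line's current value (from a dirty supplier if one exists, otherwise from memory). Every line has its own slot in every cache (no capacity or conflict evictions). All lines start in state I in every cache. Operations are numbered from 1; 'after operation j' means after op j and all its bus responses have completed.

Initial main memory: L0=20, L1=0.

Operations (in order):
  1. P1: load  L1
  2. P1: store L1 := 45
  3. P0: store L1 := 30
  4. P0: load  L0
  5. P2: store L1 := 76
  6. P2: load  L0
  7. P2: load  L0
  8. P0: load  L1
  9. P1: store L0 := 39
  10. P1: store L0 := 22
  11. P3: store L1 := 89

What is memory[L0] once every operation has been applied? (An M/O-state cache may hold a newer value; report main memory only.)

memory[L0] = 20

  op1 P1: load  L1 → I/E/I/I on L1; bus BusRd; mem=0
  op2 P1: store L1 := 45 → I/M/I/I on L1; bus (none); mem=0
  op3 P0: store L1 := 30 → M/I/I/I on L1; bus BusRdX Flush; mem=45
  op4 P0: load  L0 → E/I/I/I on L0; bus BusRd; mem=20
  op5 P2: store L1 := 76 → I/I/M/I on L1; bus BusRdX Flush; mem=30
  op6 P2: load  L0 → S/I/S/I on L0; bus BusRd; mem=20
  op7 P2: load  L0 → S/I/S/I on L0; bus (none); mem=20
  op8 P0: load  L1 → S/I/O/I on L1; bus BusRd; mem=30
  op9 P1: store L0 := 39 → I/M/I/I on L0; bus BusRdX; mem=20
  op10 P1: store L0 := 22 → I/M/I/I on L0; bus (none); mem=20
  op11 P3: store L1 := 89 → I/I/I/M on L1; bus BusRdX Flush; mem=76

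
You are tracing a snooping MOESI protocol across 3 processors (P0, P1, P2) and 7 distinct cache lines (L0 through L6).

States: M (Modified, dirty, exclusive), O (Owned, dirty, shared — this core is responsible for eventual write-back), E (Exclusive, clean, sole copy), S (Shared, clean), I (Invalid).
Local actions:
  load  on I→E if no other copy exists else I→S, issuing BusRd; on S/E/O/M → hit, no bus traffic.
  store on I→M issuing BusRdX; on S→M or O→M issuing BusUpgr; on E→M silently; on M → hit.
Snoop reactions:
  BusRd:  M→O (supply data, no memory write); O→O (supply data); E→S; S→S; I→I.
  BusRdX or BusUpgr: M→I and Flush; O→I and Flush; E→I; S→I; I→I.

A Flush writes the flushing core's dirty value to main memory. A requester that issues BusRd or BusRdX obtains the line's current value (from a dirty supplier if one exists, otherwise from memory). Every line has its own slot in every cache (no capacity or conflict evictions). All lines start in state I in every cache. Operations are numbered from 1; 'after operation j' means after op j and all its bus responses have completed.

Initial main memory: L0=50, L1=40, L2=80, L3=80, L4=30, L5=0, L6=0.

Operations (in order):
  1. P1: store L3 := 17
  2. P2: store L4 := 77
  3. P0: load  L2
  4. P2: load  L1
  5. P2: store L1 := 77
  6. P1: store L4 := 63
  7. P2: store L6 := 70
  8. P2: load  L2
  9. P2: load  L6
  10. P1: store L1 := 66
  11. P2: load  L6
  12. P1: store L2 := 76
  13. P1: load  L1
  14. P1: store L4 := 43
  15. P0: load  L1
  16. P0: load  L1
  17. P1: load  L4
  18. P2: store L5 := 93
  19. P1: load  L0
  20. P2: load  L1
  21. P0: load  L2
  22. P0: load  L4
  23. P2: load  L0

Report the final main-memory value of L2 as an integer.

  op1 P1: store L3 := 17 → I/M/I on L3; bus BusRdX; mem=80
  op2 P2: store L4 := 77 → I/I/M on L4; bus BusRdX; mem=30
  op3 P0: load  L2 → E/I/I on L2; bus BusRd; mem=80
  op4 P2: load  L1 → I/I/E on L1; bus BusRd; mem=40
  op5 P2: store L1 := 77 → I/I/M on L1; bus (none); mem=40
  op6 P1: store L4 := 63 → I/M/I on L4; bus BusRdX Flush; mem=77
  op7 P2: store L6 := 70 → I/I/M on L6; bus BusRdX; mem=0
  op8 P2: load  L2 → S/I/S on L2; bus BusRd; mem=80
  op9 P2: load  L6 → I/I/M on L6; bus (none); mem=0
  op10 P1: store L1 := 66 → I/M/I on L1; bus BusRdX Flush; mem=77
  op11 P2: load  L6 → I/I/M on L6; bus (none); mem=0
  op12 P1: store L2 := 76 → I/M/I on L2; bus BusRdX; mem=80
  op13 P1: load  L1 → I/M/I on L1; bus (none); mem=77
  op14 P1: store L4 := 43 → I/M/I on L4; bus (none); mem=77
  op15 P0: load  L1 → S/O/I on L1; bus BusRd; mem=77
  op16 P0: load  L1 → S/O/I on L1; bus (none); mem=77
  op17 P1: load  L4 → I/M/I on L4; bus (none); mem=77
  op18 P2: store L5 := 93 → I/I/M on L5; bus BusRdX; mem=0
  op19 P1: load  L0 → I/E/I on L0; bus BusRd; mem=50
  op20 P2: load  L1 → S/O/S on L1; bus BusRd; mem=77
  op21 P0: load  L2 → S/O/I on L2; bus BusRd; mem=80
  op22 P0: load  L4 → S/O/I on L4; bus BusRd; mem=77
  op23 P2: load  L0 → I/S/S on L0; bus BusRd; mem=50

memory[L2] = 80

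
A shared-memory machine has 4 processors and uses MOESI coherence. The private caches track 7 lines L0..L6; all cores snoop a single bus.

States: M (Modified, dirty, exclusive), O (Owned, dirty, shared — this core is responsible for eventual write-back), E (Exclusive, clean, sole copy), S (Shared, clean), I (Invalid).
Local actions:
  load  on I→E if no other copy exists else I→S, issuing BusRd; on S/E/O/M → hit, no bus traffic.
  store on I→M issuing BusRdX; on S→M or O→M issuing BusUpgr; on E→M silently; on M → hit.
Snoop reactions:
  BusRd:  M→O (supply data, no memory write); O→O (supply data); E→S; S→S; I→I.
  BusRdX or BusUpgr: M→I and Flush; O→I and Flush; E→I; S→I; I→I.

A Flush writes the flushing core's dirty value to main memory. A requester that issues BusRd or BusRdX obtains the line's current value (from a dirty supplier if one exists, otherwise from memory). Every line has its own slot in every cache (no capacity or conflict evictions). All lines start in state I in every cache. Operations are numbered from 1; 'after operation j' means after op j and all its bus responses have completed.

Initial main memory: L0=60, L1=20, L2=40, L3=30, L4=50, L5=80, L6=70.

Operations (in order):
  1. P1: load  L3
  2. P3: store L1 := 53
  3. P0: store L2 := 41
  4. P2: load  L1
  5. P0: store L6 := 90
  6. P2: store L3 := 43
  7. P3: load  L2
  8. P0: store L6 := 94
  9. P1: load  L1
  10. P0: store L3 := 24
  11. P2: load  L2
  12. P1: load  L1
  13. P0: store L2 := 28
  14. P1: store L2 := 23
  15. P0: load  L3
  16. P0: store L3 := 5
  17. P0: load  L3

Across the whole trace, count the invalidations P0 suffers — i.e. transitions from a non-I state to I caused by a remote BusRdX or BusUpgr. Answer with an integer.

invalidations = 1

step 1: P1: load  L3  ⟶  IEII  (L3)  txn=BusRd  M[L3]=30
step 2: P3: store L1 := 53  ⟶  IIIM  (L1)  txn=BusRdX  M[L1]=20
step 3: P0: store L2 := 41  ⟶  MIII  (L2)  txn=BusRdX  M[L2]=40
step 4: P2: load  L1  ⟶  IISO  (L1)  txn=BusRd  M[L1]=20
step 5: P0: store L6 := 90  ⟶  MIII  (L6)  txn=BusRdX  M[L6]=70
step 6: P2: store L3 := 43  ⟶  IIMI  (L3)  txn=BusRdX  M[L3]=30
step 7: P3: load  L2  ⟶  OIIS  (L2)  txn=BusRd  M[L2]=40
step 8: P0: store L6 := 94  ⟶  MIII  (L6)  txn=∅  M[L6]=70
step 9: P1: load  L1  ⟶  ISSO  (L1)  txn=BusRd  M[L1]=20
step 10: P0: store L3 := 24  ⟶  MIII  (L3)  txn=BusRdX+Flush  M[L3]=43
step 11: P2: load  L2  ⟶  OISS  (L2)  txn=BusRd  M[L2]=40
step 12: P1: load  L1  ⟶  ISSO  (L1)  txn=∅  M[L1]=20
step 13: P0: store L2 := 28  ⟶  MIII  (L2)  txn=BusUpgr  M[L2]=40
step 14: P1: store L2 := 23  ⟶  IMII  (L2)  txn=BusRdX+Flush  M[L2]=28
step 15: P0: load  L3  ⟶  MIII  (L3)  txn=∅  M[L3]=43
step 16: P0: store L3 := 5  ⟶  MIII  (L3)  txn=∅  M[L3]=43
step 17: P0: load  L3  ⟶  MIII  (L3)  txn=∅  M[L3]=43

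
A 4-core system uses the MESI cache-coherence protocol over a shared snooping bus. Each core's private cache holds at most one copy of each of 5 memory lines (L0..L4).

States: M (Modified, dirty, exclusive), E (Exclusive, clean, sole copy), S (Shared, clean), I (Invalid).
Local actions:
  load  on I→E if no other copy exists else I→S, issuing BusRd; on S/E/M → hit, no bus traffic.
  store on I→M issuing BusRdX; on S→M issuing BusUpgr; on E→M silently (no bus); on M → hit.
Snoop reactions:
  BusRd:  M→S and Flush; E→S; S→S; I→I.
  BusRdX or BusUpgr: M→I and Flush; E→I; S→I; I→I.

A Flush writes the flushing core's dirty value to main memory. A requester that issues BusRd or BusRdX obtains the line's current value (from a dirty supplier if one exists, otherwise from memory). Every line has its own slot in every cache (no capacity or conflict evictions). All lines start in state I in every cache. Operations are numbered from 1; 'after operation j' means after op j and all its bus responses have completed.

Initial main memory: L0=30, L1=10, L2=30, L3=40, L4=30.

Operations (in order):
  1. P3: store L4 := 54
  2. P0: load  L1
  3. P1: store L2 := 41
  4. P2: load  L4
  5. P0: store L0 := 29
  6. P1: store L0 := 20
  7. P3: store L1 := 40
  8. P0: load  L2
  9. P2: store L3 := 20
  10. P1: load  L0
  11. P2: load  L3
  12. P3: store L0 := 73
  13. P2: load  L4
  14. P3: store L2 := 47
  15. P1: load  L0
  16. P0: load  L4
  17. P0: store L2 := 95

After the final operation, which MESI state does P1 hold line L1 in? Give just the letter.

state = I

1. P3: store L4 := 54  bus=[BusRdX]  L4: P0=I P1=I P2=I P3=M  mem[L4]=30
2. P0: load  L1  bus=[BusRd]  L1: P0=E P1=I P2=I P3=I  mem[L1]=10
3. P1: store L2 := 41  bus=[BusRdX]  L2: P0=I P1=M P2=I P3=I  mem[L2]=30
4. P2: load  L4  bus=[BusRd,Flush]  L4: P0=I P1=I P2=S P3=S  mem[L4]=54
5. P0: store L0 := 29  bus=[BusRdX]  L0: P0=M P1=I P2=I P3=I  mem[L0]=30
6. P1: store L0 := 20  bus=[BusRdX,Flush]  L0: P0=I P1=M P2=I P3=I  mem[L0]=29
7. P3: store L1 := 40  bus=[BusRdX]  L1: P0=I P1=I P2=I P3=M  mem[L1]=10
8. P0: load  L2  bus=[BusRd,Flush]  L2: P0=S P1=S P2=I P3=I  mem[L2]=41
9. P2: store L3 := 20  bus=[BusRdX]  L3: P0=I P1=I P2=M P3=I  mem[L3]=40
10. P1: load  L0  bus=[-]  L0: P0=I P1=M P2=I P3=I  mem[L0]=29
11. P2: load  L3  bus=[-]  L3: P0=I P1=I P2=M P3=I  mem[L3]=40
12. P3: store L0 := 73  bus=[BusRdX,Flush]  L0: P0=I P1=I P2=I P3=M  mem[L0]=20
13. P2: load  L4  bus=[-]  L4: P0=I P1=I P2=S P3=S  mem[L4]=54
14. P3: store L2 := 47  bus=[BusRdX]  L2: P0=I P1=I P2=I P3=M  mem[L2]=41
15. P1: load  L0  bus=[BusRd,Flush]  L0: P0=I P1=S P2=I P3=S  mem[L0]=73
16. P0: load  L4  bus=[BusRd]  L4: P0=S P1=I P2=S P3=S  mem[L4]=54
17. P0: store L2 := 95  bus=[BusRdX,Flush]  L2: P0=M P1=I P2=I P3=I  mem[L2]=47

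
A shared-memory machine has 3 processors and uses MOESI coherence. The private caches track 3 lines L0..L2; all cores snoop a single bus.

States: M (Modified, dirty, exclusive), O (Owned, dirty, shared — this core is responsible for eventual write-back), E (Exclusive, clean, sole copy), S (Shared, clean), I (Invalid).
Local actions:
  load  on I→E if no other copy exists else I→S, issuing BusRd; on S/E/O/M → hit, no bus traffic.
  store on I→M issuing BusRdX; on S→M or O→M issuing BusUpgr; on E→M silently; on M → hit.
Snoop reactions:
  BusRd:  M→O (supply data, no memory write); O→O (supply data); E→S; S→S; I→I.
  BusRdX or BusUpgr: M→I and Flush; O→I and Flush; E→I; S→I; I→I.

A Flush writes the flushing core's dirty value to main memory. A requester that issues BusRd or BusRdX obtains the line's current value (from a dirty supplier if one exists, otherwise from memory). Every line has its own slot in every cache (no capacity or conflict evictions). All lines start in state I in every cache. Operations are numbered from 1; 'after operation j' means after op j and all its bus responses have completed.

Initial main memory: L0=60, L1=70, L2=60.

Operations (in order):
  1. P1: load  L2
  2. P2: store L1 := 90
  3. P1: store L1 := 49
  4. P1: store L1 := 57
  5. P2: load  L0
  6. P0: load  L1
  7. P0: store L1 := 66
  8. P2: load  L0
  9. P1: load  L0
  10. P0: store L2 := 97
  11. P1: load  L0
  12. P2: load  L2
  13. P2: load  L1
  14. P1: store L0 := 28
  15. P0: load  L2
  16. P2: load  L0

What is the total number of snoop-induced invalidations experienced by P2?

invalidations = 2

  op1 P1: load  L2 → I/E/I on L2; bus BusRd; mem=60
  op2 P2: store L1 := 90 → I/I/M on L1; bus BusRdX; mem=70
  op3 P1: store L1 := 49 → I/M/I on L1; bus BusRdX Flush; mem=90
  op4 P1: store L1 := 57 → I/M/I on L1; bus (none); mem=90
  op5 P2: load  L0 → I/I/E on L0; bus BusRd; mem=60
  op6 P0: load  L1 → S/O/I on L1; bus BusRd; mem=90
  op7 P0: store L1 := 66 → M/I/I on L1; bus BusUpgr Flush; mem=57
  op8 P2: load  L0 → I/I/E on L0; bus (none); mem=60
  op9 P1: load  L0 → I/S/S on L0; bus BusRd; mem=60
  op10 P0: store L2 := 97 → M/I/I on L2; bus BusRdX; mem=60
  op11 P1: load  L0 → I/S/S on L0; bus (none); mem=60
  op12 P2: load  L2 → O/I/S on L2; bus BusRd; mem=60
  op13 P2: load  L1 → O/I/S on L1; bus BusRd; mem=57
  op14 P1: store L0 := 28 → I/M/I on L0; bus BusUpgr; mem=60
  op15 P0: load  L2 → O/I/S on L2; bus (none); mem=60
  op16 P2: load  L0 → I/O/S on L0; bus BusRd; mem=60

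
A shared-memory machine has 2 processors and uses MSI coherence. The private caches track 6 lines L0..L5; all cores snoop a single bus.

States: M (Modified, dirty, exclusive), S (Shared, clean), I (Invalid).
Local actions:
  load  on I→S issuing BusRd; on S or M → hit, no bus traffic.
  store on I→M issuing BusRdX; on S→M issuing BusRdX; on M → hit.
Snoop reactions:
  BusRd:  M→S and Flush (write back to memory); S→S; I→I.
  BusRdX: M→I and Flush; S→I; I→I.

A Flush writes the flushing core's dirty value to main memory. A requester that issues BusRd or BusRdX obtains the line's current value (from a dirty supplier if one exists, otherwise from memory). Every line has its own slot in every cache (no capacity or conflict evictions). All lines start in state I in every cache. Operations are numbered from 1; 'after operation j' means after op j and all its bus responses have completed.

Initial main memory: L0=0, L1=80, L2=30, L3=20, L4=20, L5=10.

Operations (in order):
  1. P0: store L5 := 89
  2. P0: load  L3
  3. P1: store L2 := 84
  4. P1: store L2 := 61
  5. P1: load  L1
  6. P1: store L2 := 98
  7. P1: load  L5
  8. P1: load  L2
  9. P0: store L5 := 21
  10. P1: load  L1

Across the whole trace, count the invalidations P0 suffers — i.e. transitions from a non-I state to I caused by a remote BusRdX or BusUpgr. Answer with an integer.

  op1 P0: store L5 := 89 → M/I on L5; bus BusRdX; mem=10
  op2 P0: load  L3 → S/I on L3; bus BusRd; mem=20
  op3 P1: store L2 := 84 → I/M on L2; bus BusRdX; mem=30
  op4 P1: store L2 := 61 → I/M on L2; bus (none); mem=30
  op5 P1: load  L1 → I/S on L1; bus BusRd; mem=80
  op6 P1: store L2 := 98 → I/M on L2; bus (none); mem=30
  op7 P1: load  L5 → S/S on L5; bus BusRd Flush; mem=89
  op8 P1: load  L2 → I/M on L2; bus (none); mem=30
  op9 P0: store L5 := 21 → M/I on L5; bus BusRdX; mem=89
  op10 P1: load  L1 → I/S on L1; bus (none); mem=80

invalidations = 0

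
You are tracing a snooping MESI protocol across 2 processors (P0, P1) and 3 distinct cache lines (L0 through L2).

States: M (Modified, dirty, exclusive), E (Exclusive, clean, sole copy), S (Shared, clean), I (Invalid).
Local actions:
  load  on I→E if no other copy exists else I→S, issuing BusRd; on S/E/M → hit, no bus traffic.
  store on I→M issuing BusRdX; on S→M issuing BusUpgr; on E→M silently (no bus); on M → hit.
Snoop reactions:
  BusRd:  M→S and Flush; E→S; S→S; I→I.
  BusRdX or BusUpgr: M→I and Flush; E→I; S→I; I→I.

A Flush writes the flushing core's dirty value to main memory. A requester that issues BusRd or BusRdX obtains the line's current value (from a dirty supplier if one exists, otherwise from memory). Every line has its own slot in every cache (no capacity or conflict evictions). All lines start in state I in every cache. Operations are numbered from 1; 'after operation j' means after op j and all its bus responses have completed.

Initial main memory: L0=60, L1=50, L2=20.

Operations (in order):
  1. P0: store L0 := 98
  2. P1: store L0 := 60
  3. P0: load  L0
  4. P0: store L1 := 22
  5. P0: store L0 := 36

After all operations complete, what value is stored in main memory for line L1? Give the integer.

memory[L1] = 50

  op1 P0: store L0 := 98 → M/I on L0; bus BusRdX; mem=60
  op2 P1: store L0 := 60 → I/M on L0; bus BusRdX Flush; mem=98
  op3 P0: load  L0 → S/S on L0; bus BusRd Flush; mem=60
  op4 P0: store L1 := 22 → M/I on L1; bus BusRdX; mem=50
  op5 P0: store L0 := 36 → M/I on L0; bus BusUpgr; mem=60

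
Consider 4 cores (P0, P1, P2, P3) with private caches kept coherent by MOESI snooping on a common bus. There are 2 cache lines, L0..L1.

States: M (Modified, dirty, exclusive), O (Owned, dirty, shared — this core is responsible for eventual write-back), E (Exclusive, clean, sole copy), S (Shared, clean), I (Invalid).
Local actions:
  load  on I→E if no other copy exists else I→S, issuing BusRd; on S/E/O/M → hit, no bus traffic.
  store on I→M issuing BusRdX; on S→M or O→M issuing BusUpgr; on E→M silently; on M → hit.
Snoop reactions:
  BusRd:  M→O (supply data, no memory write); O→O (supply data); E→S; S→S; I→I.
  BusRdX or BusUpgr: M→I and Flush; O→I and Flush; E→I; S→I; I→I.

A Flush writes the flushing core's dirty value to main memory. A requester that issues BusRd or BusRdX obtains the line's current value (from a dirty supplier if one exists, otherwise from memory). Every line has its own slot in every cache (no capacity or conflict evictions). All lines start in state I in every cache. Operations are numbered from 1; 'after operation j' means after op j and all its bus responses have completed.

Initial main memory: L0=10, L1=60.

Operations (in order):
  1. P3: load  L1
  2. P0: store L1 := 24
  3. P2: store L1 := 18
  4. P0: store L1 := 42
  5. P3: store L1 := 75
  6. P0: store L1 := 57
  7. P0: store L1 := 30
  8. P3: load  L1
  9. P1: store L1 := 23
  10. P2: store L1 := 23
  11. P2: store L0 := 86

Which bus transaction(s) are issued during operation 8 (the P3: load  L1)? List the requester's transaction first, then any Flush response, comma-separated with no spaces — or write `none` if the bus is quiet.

bus = BusRd

[1] P3: load  L1 | P0:I, P1:I, P2:I, P3:E(60) | bus: BusRd
[2] P0: store L1 := 24 | P0:M(24), P1:I, P2:I, P3:I | bus: BusRdX
[3] P2: store L1 := 18 | P0:I, P1:I, P2:M(18), P3:I | bus: BusRdX,Flush
[4] P0: store L1 := 42 | P0:M(42), P1:I, P2:I, P3:I | bus: BusRdX,Flush
[5] P3: store L1 := 75 | P0:I, P1:I, P2:I, P3:M(75) | bus: BusRdX,Flush
[6] P0: store L1 := 57 | P0:M(57), P1:I, P2:I, P3:I | bus: BusRdX,Flush
[7] P0: store L1 := 30 | P0:M(30), P1:I, P2:I, P3:I | bus: none
[8] P3: load  L1 | P0:O(30), P1:I, P2:I, P3:S(30) | bus: BusRd
[9] P1: store L1 := 23 | P0:I, P1:M(23), P2:I, P3:I | bus: BusRdX,Flush
[10] P2: store L1 := 23 | P0:I, P1:I, P2:M(23), P3:I | bus: BusRdX,Flush
[11] P2: store L0 := 86 | P0:I, P1:I, P2:M(86), P3:I | bus: BusRdX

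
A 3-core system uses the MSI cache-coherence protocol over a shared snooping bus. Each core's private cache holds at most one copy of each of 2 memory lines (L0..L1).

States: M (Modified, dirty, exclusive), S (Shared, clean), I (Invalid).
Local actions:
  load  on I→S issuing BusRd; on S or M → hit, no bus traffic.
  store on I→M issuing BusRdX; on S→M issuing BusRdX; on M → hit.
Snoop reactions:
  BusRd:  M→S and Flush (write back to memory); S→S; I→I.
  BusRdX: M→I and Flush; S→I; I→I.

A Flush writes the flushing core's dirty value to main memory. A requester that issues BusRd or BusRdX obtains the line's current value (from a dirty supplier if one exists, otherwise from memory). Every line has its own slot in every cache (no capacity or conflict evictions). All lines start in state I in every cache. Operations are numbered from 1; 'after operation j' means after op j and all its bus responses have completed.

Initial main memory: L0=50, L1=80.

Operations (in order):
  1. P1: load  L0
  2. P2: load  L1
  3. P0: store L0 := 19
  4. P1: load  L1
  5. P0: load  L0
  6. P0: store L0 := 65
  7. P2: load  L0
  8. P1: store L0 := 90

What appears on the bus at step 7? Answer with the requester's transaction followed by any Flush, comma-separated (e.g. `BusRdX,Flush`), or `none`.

bus = BusRd,Flush

[1] P1: load  L0 | P0:I, P1:S(50), P2:I | bus: BusRd
[2] P2: load  L1 | P0:I, P1:I, P2:S(80) | bus: BusRd
[3] P0: store L0 := 19 | P0:M(19), P1:I, P2:I | bus: BusRdX
[4] P1: load  L1 | P0:I, P1:S(80), P2:S(80) | bus: BusRd
[5] P0: load  L0 | P0:M(19), P1:I, P2:I | bus: none
[6] P0: store L0 := 65 | P0:M(65), P1:I, P2:I | bus: none
[7] P2: load  L0 | P0:S(65), P1:I, P2:S(65) | bus: BusRd,Flush
[8] P1: store L0 := 90 | P0:I, P1:M(90), P2:I | bus: BusRdX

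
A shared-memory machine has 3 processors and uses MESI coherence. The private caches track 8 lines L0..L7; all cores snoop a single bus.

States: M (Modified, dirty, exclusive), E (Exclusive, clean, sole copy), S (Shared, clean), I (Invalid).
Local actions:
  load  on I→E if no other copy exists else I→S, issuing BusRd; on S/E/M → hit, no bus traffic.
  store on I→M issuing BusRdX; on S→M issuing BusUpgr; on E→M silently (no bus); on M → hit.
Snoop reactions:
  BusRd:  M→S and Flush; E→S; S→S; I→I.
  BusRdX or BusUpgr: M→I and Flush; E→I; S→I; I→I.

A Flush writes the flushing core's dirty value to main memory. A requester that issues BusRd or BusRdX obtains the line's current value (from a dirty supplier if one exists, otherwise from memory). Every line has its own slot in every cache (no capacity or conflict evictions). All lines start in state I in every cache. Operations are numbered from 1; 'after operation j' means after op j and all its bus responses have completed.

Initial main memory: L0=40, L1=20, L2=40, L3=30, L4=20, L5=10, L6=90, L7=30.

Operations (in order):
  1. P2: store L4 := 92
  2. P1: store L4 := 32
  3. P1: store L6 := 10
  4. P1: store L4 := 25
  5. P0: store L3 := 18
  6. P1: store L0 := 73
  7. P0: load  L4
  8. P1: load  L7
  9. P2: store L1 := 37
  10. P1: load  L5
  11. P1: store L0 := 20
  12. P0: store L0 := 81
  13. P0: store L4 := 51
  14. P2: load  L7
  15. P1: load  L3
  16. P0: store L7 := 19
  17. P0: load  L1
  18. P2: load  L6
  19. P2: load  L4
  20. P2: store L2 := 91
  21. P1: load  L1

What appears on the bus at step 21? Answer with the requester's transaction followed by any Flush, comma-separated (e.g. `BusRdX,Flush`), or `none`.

bus = BusRd

[1] P2: store L4 := 92 | P0:I, P1:I, P2:M(92) | bus: BusRdX
[2] P1: store L4 := 32 | P0:I, P1:M(32), P2:I | bus: BusRdX,Flush
[3] P1: store L6 := 10 | P0:I, P1:M(10), P2:I | bus: BusRdX
[4] P1: store L4 := 25 | P0:I, P1:M(25), P2:I | bus: none
[5] P0: store L3 := 18 | P0:M(18), P1:I, P2:I | bus: BusRdX
[6] P1: store L0 := 73 | P0:I, P1:M(73), P2:I | bus: BusRdX
[7] P0: load  L4 | P0:S(25), P1:S(25), P2:I | bus: BusRd,Flush
[8] P1: load  L7 | P0:I, P1:E(30), P2:I | bus: BusRd
[9] P2: store L1 := 37 | P0:I, P1:I, P2:M(37) | bus: BusRdX
[10] P1: load  L5 | P0:I, P1:E(10), P2:I | bus: BusRd
[11] P1: store L0 := 20 | P0:I, P1:M(20), P2:I | bus: none
[12] P0: store L0 := 81 | P0:M(81), P1:I, P2:I | bus: BusRdX,Flush
[13] P0: store L4 := 51 | P0:M(51), P1:I, P2:I | bus: BusUpgr
[14] P2: load  L7 | P0:I, P1:S(30), P2:S(30) | bus: BusRd
[15] P1: load  L3 | P0:S(18), P1:S(18), P2:I | bus: BusRd,Flush
[16] P0: store L7 := 19 | P0:M(19), P1:I, P2:I | bus: BusRdX
[17] P0: load  L1 | P0:S(37), P1:I, P2:S(37) | bus: BusRd,Flush
[18] P2: load  L6 | P0:I, P1:S(10), P2:S(10) | bus: BusRd,Flush
[19] P2: load  L4 | P0:S(51), P1:I, P2:S(51) | bus: BusRd,Flush
[20] P2: store L2 := 91 | P0:I, P1:I, P2:M(91) | bus: BusRdX
[21] P1: load  L1 | P0:S(37), P1:S(37), P2:S(37) | bus: BusRd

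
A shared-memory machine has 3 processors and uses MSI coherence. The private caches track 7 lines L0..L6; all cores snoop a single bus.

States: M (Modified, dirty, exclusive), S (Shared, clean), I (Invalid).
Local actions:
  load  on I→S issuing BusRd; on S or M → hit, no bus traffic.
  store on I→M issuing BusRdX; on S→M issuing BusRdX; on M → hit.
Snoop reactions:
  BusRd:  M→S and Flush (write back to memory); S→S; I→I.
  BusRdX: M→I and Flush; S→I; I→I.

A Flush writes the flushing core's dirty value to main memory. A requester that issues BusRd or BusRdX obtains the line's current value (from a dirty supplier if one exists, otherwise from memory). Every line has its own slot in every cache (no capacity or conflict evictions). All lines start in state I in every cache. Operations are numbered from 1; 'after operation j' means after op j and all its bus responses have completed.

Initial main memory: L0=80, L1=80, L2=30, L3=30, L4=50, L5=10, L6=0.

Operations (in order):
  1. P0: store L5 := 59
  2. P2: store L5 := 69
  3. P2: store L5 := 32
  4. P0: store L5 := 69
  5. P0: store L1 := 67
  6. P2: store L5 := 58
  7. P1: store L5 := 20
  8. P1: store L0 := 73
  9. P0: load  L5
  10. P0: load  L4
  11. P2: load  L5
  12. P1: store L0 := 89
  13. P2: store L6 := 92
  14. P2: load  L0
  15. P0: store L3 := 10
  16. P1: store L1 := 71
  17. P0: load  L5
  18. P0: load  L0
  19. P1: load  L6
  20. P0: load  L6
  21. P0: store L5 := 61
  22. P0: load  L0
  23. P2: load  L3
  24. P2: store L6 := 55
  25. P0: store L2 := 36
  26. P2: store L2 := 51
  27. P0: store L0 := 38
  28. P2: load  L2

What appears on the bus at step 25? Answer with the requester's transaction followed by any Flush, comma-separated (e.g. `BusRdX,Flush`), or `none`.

bus = BusRdX

  op1 P0: store L5 := 59 → M/I/I on L5; bus BusRdX; mem=10
  op2 P2: store L5 := 69 → I/I/M on L5; bus BusRdX Flush; mem=59
  op3 P2: store L5 := 32 → I/I/M on L5; bus (none); mem=59
  op4 P0: store L5 := 69 → M/I/I on L5; bus BusRdX Flush; mem=32
  op5 P0: store L1 := 67 → M/I/I on L1; bus BusRdX; mem=80
  op6 P2: store L5 := 58 → I/I/M on L5; bus BusRdX Flush; mem=69
  op7 P1: store L5 := 20 → I/M/I on L5; bus BusRdX Flush; mem=58
  op8 P1: store L0 := 73 → I/M/I on L0; bus BusRdX; mem=80
  op9 P0: load  L5 → S/S/I on L5; bus BusRd Flush; mem=20
  op10 P0: load  L4 → S/I/I on L4; bus BusRd; mem=50
  op11 P2: load  L5 → S/S/S on L5; bus BusRd; mem=20
  op12 P1: store L0 := 89 → I/M/I on L0; bus (none); mem=80
  op13 P2: store L6 := 92 → I/I/M on L6; bus BusRdX; mem=0
  op14 P2: load  L0 → I/S/S on L0; bus BusRd Flush; mem=89
  op15 P0: store L3 := 10 → M/I/I on L3; bus BusRdX; mem=30
  op16 P1: store L1 := 71 → I/M/I on L1; bus BusRdX Flush; mem=67
  op17 P0: load  L5 → S/S/S on L5; bus (none); mem=20
  op18 P0: load  L0 → S/S/S on L0; bus BusRd; mem=89
  op19 P1: load  L6 → I/S/S on L6; bus BusRd Flush; mem=92
  op20 P0: load  L6 → S/S/S on L6; bus BusRd; mem=92
  op21 P0: store L5 := 61 → M/I/I on L5; bus BusRdX; mem=20
  op22 P0: load  L0 → S/S/S on L0; bus (none); mem=89
  op23 P2: load  L3 → S/I/S on L3; bus BusRd Flush; mem=10
  op24 P2: store L6 := 55 → I/I/M on L6; bus BusRdX; mem=92
  op25 P0: store L2 := 36 → M/I/I on L2; bus BusRdX; mem=30
  op26 P2: store L2 := 51 → I/I/M on L2; bus BusRdX Flush; mem=36
  op27 P0: store L0 := 38 → M/I/I on L0; bus BusRdX; mem=89
  op28 P2: load  L2 → I/I/M on L2; bus (none); mem=36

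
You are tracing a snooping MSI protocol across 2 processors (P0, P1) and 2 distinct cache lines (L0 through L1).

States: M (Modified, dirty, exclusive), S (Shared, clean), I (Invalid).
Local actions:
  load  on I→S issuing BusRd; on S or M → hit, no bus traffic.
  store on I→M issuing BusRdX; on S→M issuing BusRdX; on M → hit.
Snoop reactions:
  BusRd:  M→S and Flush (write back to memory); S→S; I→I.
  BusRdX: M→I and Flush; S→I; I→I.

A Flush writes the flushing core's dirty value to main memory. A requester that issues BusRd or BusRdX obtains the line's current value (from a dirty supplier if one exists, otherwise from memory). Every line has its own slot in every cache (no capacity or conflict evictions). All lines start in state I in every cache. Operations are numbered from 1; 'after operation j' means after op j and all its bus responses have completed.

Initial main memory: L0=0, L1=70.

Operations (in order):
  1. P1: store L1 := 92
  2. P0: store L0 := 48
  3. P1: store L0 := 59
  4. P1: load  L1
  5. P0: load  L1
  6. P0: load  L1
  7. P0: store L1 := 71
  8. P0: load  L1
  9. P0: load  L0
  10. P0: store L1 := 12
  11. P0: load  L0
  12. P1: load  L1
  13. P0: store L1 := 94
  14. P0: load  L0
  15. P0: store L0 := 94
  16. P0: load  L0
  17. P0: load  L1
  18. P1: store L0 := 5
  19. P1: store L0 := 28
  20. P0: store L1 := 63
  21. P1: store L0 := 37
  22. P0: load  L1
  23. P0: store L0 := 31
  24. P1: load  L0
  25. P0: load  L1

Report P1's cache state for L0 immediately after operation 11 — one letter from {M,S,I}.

step 1: P1: store L1 := 92  ⟶  IM  (L1)  txn=BusRdX  M[L1]=70
step 2: P0: store L0 := 48  ⟶  MI  (L0)  txn=BusRdX  M[L0]=0
step 3: P1: store L0 := 59  ⟶  IM  (L0)  txn=BusRdX+Flush  M[L0]=48
step 4: P1: load  L1  ⟶  IM  (L1)  txn=∅  M[L1]=70
step 5: P0: load  L1  ⟶  SS  (L1)  txn=BusRd+Flush  M[L1]=92
step 6: P0: load  L1  ⟶  SS  (L1)  txn=∅  M[L1]=92
step 7: P0: store L1 := 71  ⟶  MI  (L1)  txn=BusRdX  M[L1]=92
step 8: P0: load  L1  ⟶  MI  (L1)  txn=∅  M[L1]=92
step 9: P0: load  L0  ⟶  SS  (L0)  txn=BusRd+Flush  M[L0]=59
step 10: P0: store L1 := 12  ⟶  MI  (L1)  txn=∅  M[L1]=92
step 11: P0: load  L0  ⟶  SS  (L0)  txn=∅  M[L0]=59
step 12: P1: load  L1  ⟶  SS  (L1)  txn=BusRd+Flush  M[L1]=12
step 13: P0: store L1 := 94  ⟶  MI  (L1)  txn=BusRdX  M[L1]=12
step 14: P0: load  L0  ⟶  SS  (L0)  txn=∅  M[L0]=59
step 15: P0: store L0 := 94  ⟶  MI  (L0)  txn=BusRdX  M[L0]=59
step 16: P0: load  L0  ⟶  MI  (L0)  txn=∅  M[L0]=59
step 17: P0: load  L1  ⟶  MI  (L1)  txn=∅  M[L1]=12
step 18: P1: store L0 := 5  ⟶  IM  (L0)  txn=BusRdX+Flush  M[L0]=94
step 19: P1: store L0 := 28  ⟶  IM  (L0)  txn=∅  M[L0]=94
step 20: P0: store L1 := 63  ⟶  MI  (L1)  txn=∅  M[L1]=12
step 21: P1: store L0 := 37  ⟶  IM  (L0)  txn=∅  M[L0]=94
step 22: P0: load  L1  ⟶  MI  (L1)  txn=∅  M[L1]=12
step 23: P0: store L0 := 31  ⟶  MI  (L0)  txn=BusRdX+Flush  M[L0]=37
step 24: P1: load  L0  ⟶  SS  (L0)  txn=BusRd+Flush  M[L0]=31
step 25: P0: load  L1  ⟶  MI  (L1)  txn=∅  M[L1]=12

state = S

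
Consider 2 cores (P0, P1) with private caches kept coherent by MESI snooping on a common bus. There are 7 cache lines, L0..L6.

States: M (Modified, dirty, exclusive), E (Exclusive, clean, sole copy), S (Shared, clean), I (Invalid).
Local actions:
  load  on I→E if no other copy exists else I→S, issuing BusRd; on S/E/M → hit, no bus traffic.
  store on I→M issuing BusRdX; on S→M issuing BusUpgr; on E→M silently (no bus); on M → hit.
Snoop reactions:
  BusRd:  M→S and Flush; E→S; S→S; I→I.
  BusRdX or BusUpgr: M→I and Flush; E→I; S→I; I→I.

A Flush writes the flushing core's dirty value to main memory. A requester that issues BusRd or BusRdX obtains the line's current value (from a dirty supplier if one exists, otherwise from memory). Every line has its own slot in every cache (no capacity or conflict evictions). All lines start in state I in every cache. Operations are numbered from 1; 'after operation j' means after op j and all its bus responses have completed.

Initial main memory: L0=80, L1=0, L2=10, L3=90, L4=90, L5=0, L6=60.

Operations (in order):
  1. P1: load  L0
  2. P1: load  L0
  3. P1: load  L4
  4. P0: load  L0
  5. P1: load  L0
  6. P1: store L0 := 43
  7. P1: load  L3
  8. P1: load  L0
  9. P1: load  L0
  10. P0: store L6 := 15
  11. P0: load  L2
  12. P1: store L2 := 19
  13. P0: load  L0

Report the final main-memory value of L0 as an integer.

[1] P1: load  L0 | P0:I, P1:E(80) | bus: BusRd
[2] P1: load  L0 | P0:I, P1:E(80) | bus: none
[3] P1: load  L4 | P0:I, P1:E(90) | bus: BusRd
[4] P0: load  L0 | P0:S(80), P1:S(80) | bus: BusRd
[5] P1: load  L0 | P0:S(80), P1:S(80) | bus: none
[6] P1: store L0 := 43 | P0:I, P1:M(43) | bus: BusUpgr
[7] P1: load  L3 | P0:I, P1:E(90) | bus: BusRd
[8] P1: load  L0 | P0:I, P1:M(43) | bus: none
[9] P1: load  L0 | P0:I, P1:M(43) | bus: none
[10] P0: store L6 := 15 | P0:M(15), P1:I | bus: BusRdX
[11] P0: load  L2 | P0:E(10), P1:I | bus: BusRd
[12] P1: store L2 := 19 | P0:I, P1:M(19) | bus: BusRdX
[13] P0: load  L0 | P0:S(43), P1:S(43) | bus: BusRd,Flush

memory[L0] = 43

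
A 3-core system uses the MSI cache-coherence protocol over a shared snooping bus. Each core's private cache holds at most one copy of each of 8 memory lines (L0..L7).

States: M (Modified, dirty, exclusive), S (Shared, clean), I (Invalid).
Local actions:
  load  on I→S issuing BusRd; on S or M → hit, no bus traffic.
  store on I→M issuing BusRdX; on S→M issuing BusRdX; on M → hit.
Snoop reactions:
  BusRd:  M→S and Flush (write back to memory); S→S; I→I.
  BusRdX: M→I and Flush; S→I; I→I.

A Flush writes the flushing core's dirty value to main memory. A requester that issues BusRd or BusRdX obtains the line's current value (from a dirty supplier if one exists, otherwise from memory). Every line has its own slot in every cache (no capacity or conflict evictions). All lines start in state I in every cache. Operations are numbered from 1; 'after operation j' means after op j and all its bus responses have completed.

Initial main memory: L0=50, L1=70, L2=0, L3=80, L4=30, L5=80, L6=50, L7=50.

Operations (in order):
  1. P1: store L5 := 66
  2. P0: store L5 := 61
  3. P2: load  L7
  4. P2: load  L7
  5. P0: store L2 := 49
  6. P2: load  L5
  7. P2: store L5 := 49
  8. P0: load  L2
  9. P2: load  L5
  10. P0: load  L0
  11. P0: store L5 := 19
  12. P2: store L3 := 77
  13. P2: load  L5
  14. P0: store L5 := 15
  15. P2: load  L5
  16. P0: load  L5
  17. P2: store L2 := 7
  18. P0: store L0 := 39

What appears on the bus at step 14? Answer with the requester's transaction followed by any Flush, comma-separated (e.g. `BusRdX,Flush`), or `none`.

bus = BusRdX

1. P1: store L5 := 66  bus=[BusRdX]  L5: P0=I P1=M P2=I  mem[L5]=80
2. P0: store L5 := 61  bus=[BusRdX,Flush]  L5: P0=M P1=I P2=I  mem[L5]=66
3. P2: load  L7  bus=[BusRd]  L7: P0=I P1=I P2=S  mem[L7]=50
4. P2: load  L7  bus=[-]  L7: P0=I P1=I P2=S  mem[L7]=50
5. P0: store L2 := 49  bus=[BusRdX]  L2: P0=M P1=I P2=I  mem[L2]=0
6. P2: load  L5  bus=[BusRd,Flush]  L5: P0=S P1=I P2=S  mem[L5]=61
7. P2: store L5 := 49  bus=[BusRdX]  L5: P0=I P1=I P2=M  mem[L5]=61
8. P0: load  L2  bus=[-]  L2: P0=M P1=I P2=I  mem[L2]=0
9. P2: load  L5  bus=[-]  L5: P0=I P1=I P2=M  mem[L5]=61
10. P0: load  L0  bus=[BusRd]  L0: P0=S P1=I P2=I  mem[L0]=50
11. P0: store L5 := 19  bus=[BusRdX,Flush]  L5: P0=M P1=I P2=I  mem[L5]=49
12. P2: store L3 := 77  bus=[BusRdX]  L3: P0=I P1=I P2=M  mem[L3]=80
13. P2: load  L5  bus=[BusRd,Flush]  L5: P0=S P1=I P2=S  mem[L5]=19
14. P0: store L5 := 15  bus=[BusRdX]  L5: P0=M P1=I P2=I  mem[L5]=19
15. P2: load  L5  bus=[BusRd,Flush]  L5: P0=S P1=I P2=S  mem[L5]=15
16. P0: load  L5  bus=[-]  L5: P0=S P1=I P2=S  mem[L5]=15
17. P2: store L2 := 7  bus=[BusRdX,Flush]  L2: P0=I P1=I P2=M  mem[L2]=49
18. P0: store L0 := 39  bus=[BusRdX]  L0: P0=M P1=I P2=I  mem[L0]=50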